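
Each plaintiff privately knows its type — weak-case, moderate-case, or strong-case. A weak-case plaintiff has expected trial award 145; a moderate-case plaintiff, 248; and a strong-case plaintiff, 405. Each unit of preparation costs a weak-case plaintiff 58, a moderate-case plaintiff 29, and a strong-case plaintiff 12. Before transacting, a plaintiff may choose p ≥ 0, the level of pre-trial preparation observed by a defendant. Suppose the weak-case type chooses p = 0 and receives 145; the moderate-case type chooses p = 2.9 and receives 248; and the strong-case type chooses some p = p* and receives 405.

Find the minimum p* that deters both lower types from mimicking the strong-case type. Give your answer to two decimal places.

Weak-case type (on-path payoff 145) won't mimic when 145 ≥ 405 − 58·p*, i.e. p* ≥ 4.48.
Moderate-case type (on-path payoff 248 − 29×2.9 = 163.9) won't mimic when 163.9 ≥ 405 − 29·p*, i.e. p* ≥ 8.31.
Both must hold, so p* = max(4.48, 8.31) = 8.31. The moderate-case type's constraint binds.

8.31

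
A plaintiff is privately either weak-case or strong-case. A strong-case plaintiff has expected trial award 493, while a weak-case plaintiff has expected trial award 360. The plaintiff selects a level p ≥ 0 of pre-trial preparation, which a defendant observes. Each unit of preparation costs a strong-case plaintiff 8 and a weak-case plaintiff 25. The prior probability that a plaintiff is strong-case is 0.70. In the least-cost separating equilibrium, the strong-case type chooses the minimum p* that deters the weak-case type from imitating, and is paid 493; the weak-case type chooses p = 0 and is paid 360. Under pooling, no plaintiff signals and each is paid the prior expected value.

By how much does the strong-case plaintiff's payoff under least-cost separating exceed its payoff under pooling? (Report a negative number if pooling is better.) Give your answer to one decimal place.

-2.7

Least-cost separating signal: p* solves 360 = 493 − 25·p*, so p* = (493 − 360)/25 = 5.32.
Strong-case type's separating payoff: 493 − 8 × p* = 493 − 8 × (493 − 360)/25 = 493 − 1064/25 = 450.44.
Pooling payoff: 0.70 × 493 + 0.30 × 360 = 453.1.
Difference: 450.44 − 453.1 = -2.66, i.e. -2.7 to one decimal place.
The strong-case type would prefer the pooling outcome.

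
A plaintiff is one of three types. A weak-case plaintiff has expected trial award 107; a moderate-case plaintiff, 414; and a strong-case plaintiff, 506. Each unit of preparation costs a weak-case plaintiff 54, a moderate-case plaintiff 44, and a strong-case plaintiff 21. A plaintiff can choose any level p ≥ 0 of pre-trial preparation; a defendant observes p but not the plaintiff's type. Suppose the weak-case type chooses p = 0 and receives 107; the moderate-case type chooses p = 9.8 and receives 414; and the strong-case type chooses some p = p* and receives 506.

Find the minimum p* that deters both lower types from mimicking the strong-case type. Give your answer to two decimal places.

Moderate-case type (on-path payoff 414 − 44×9.8 = -17.2) won't mimic when -17.2 ≥ 506 − 44·p*, i.e. p* ≥ 11.89.
Weak-case type (on-path payoff 107) won't mimic when 107 ≥ 506 − 54·p*, i.e. p* ≥ 7.39.
Both must hold, so p* = max(7.39, 11.89) = 11.89. The moderate-case type's constraint binds.

11.89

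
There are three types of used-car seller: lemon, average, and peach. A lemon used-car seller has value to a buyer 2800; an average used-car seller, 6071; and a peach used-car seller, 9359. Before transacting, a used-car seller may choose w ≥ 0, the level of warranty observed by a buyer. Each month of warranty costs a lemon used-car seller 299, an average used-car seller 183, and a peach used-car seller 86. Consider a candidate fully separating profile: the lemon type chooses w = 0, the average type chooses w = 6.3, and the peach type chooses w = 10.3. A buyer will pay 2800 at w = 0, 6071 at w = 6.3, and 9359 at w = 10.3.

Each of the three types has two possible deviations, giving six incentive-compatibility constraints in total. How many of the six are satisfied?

Lemon (own payoff 2800): to w=6.3 gives 6071 − 299×6.3 = 4187.3 → profitable ✗; to w=10.3 gives 9359 − 299×10.3 = 6279.3 → profitable ✗.
Peach (own payoff 9359 − 86×10.3 = 8473.2): to w=0 gives 2800 → no gain ✓; to w=6.3 gives 6071 − 86×6.3 = 5529.2 → no gain ✓.
Average (own payoff 6071 − 183×6.3 = 4918.1): to w=0 gives 2800 → no gain ✓; to w=10.3 gives 9359 − 183×10.3 = 7474.1 → profitable ✗.
3 of the 6 constraints hold; not an equilibrium.

3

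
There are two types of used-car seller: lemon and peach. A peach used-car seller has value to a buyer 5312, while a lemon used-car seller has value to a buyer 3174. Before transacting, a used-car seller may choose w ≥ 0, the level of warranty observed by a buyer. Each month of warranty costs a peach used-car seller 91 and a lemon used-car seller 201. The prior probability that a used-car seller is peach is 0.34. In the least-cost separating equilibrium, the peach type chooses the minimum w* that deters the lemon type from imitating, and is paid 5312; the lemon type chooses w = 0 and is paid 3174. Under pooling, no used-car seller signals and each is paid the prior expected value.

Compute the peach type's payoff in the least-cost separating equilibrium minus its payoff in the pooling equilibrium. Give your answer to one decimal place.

Least-cost separating signal: w* solves 3174 = 5312 − 201·w*, so w* = (5312 − 3174)/201 ≈ 10.6368.
Peach type's separating payoff: 5312 − 91 × w* = 5312 − 91 × (5312 − 3174)/201 = 5312 − 194558/201 ≈ 4344.050.
Pooling payoff: 0.34 × 5312 + 0.66 × 3174 = 3900.92.
Difference: 4344.050 − 3900.92 = 443.13, i.e. 443.1 to one decimal place.
The peach type prefers to separate.

443.1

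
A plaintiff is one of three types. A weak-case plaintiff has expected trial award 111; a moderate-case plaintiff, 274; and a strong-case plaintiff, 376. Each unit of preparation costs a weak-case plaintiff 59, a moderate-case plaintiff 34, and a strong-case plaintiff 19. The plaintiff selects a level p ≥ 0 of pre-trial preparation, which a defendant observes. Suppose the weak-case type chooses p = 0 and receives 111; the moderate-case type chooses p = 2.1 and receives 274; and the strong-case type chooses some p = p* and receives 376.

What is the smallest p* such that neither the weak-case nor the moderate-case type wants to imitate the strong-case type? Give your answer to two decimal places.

5.10

Moderate-case type (on-path payoff 274 − 34×2.1 = 202.6) won't mimic when 202.6 ≥ 376 − 34·p*, i.e. p* ≥ 5.10.
Weak-case type (on-path payoff 111) won't mimic when 111 ≥ 376 − 59·p*, i.e. p* ≥ 4.49.
Both must hold, so p* = max(4.49, 5.10) = 5.10. The moderate-case type's constraint binds.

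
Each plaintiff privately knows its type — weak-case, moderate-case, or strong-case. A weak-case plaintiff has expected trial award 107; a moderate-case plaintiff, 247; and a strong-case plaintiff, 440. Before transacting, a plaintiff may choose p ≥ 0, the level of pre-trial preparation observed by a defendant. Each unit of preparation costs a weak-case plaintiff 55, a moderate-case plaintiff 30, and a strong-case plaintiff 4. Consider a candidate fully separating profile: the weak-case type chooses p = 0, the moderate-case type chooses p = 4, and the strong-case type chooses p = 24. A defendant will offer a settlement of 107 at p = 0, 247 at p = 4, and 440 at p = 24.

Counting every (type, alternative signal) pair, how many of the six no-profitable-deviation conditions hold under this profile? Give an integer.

6

Weak-case (own payoff 107): to p=4 gives 247 − 55×4 = 27 → no gain ✓; to p=24 gives 440 − 55×24 = -880 → no gain ✓.
Strong-case (own payoff 440 − 4×24 = 344): to p=0 gives 107 → no gain ✓; to p=4 gives 247 − 4×4 = 231 → no gain ✓.
Moderate-case (own payoff 247 − 30×4 = 127): to p=0 gives 107 → no gain ✓; to p=24 gives 440 − 30×24 = -280 → no gain ✓.
6 of the 6 constraints hold; this profile is a separating equilibrium.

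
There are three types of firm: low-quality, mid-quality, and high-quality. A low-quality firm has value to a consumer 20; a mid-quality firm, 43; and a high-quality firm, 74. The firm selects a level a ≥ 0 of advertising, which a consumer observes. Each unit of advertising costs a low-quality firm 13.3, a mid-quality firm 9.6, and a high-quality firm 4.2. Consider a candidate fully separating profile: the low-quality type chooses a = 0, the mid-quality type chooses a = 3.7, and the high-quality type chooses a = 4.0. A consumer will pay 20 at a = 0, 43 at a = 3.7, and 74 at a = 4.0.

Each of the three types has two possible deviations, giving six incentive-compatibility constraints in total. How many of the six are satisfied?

High-quality (own payoff 74 − 4.2×4.0 = 57.2): to a=0 gives 20 → no gain ✓; to a=3.7 gives 43 − 4.2×3.7 = 27.46 → no gain ✓.
Low-quality (own payoff 20): to a=3.7 gives 43 − 13.3×3.7 = -6.21 → no gain ✓; to a=4.0 gives 74 − 13.3×4.0 = 20.8 → profitable ✗.
Mid-quality (own payoff 43 − 9.6×3.7 = 7.48): to a=0 gives 20 → profitable ✗; to a=4.0 gives 74 − 9.6×4.0 = 35.6 → profitable ✗.
3 of the 6 constraints hold; not an equilibrium.

3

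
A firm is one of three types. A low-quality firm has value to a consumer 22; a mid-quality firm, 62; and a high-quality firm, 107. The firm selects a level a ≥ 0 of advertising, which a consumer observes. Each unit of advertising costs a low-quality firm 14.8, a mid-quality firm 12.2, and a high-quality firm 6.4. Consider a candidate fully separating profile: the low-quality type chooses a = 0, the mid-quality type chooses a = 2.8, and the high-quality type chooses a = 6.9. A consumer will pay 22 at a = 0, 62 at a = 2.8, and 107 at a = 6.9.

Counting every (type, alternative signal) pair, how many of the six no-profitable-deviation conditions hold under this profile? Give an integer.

Low-quality (own payoff 22): to a=2.8 gives 62 − 14.8×2.8 = 20.56 → no gain ✓; to a=6.9 gives 107 − 14.8×6.9 = 4.88 → no gain ✓.
High-quality (own payoff 107 − 6.4×6.9 = 62.84): to a=0 gives 22 → no gain ✓; to a=2.8 gives 62 − 6.4×2.8 = 44.08 → no gain ✓.
Mid-quality (own payoff 62 − 12.2×2.8 = 27.84): to a=0 gives 22 → no gain ✓; to a=6.9 gives 107 − 12.2×6.9 = 22.82 → no gain ✓.
6 of the 6 constraints hold; this profile is a separating equilibrium.

6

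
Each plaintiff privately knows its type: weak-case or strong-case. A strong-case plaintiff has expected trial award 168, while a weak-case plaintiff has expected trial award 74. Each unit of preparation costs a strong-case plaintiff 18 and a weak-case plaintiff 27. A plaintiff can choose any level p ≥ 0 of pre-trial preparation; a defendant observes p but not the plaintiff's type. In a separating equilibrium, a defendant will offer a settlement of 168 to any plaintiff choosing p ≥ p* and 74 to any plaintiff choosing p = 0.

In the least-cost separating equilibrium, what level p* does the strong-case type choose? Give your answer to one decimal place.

3.5

A weak-case plaintiff choosing p = 0 receives 74.
Imitating at p* instead would pay 168 at cost 27·p*, netting 168 − 27·p*.
Indifference: 74 = 168 − 27·p*, so p* = (168 − 74) / 27 ≈ 3.5.
This is the weak-case type's binding incentive-compatibility constraint; any p ≥ 3.5 sustains separation on that side.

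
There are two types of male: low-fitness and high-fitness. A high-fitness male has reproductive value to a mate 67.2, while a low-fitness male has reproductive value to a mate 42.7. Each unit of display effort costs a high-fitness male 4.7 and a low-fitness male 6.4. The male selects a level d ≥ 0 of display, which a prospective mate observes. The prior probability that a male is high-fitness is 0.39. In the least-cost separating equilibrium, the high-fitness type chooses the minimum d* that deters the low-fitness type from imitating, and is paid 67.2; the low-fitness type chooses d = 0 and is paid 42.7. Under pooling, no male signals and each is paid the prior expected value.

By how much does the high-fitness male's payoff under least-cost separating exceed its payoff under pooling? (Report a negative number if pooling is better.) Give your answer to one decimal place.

-3.0

Least-cost separating signal: d* solves 42.7 = 67.2 − 6.4·d*, so d* = (67.2 − 42.7)/6.4 ≈ 3.8281.
High-fitness type's separating payoff: 67.2 − 4.7 × d* = 67.2 − 4.7 × (67.2 − 42.7)/6.4 = 67.2 − 115.15/6.4 ≈ 49.208.
Pooling payoff: 0.39 × 67.2 + 0.61 × 42.7 = 52.255.
Difference: 49.208 − 52.255 = -3.047, i.e. -3.0 to one decimal place.
The high-fitness type would prefer the pooling outcome.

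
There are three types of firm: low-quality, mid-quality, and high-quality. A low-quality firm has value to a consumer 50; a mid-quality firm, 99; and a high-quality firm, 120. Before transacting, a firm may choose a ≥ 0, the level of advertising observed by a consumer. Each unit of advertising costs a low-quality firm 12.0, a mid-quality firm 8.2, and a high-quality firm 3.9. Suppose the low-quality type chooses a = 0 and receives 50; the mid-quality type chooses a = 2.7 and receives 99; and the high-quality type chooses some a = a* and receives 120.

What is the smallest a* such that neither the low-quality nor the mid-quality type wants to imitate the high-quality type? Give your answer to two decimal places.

5.83

Low-quality type (on-path payoff 50) won't mimic when 50 ≥ 120 − 12.0·a*, i.e. a* ≥ 5.83.
Mid-quality type (on-path payoff 99 − 8.2×2.7 = 76.86) won't mimic when 76.86 ≥ 120 − 8.2·a*, i.e. a* ≥ 5.26.
Both must hold, so a* = max(5.83, 5.26) = 5.83. The low-quality type's constraint binds.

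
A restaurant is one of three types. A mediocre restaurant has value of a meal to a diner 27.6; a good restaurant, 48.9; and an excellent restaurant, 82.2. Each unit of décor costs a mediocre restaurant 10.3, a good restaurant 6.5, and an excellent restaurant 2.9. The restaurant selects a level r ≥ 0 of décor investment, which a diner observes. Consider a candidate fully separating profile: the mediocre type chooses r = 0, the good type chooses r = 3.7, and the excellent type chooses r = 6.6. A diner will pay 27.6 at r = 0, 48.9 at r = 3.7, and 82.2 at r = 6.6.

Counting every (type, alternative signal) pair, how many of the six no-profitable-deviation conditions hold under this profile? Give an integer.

4

Good (own payoff 48.9 − 6.5×3.7 = 24.85): to r=0 gives 27.6 → profitable ✗; to r=6.6 gives 82.2 − 6.5×6.6 = 39.3 → profitable ✗.
Excellent (own payoff 82.2 − 2.9×6.6 = 63.06): to r=0 gives 27.6 → no gain ✓; to r=3.7 gives 48.9 − 2.9×3.7 = 38.17 → no gain ✓.
Mediocre (own payoff 27.6): to r=3.7 gives 48.9 − 10.3×3.7 = 10.79 → no gain ✓; to r=6.6 gives 82.2 − 10.3×6.6 = 14.22 → no gain ✓.
4 of the 6 constraints hold; not an equilibrium.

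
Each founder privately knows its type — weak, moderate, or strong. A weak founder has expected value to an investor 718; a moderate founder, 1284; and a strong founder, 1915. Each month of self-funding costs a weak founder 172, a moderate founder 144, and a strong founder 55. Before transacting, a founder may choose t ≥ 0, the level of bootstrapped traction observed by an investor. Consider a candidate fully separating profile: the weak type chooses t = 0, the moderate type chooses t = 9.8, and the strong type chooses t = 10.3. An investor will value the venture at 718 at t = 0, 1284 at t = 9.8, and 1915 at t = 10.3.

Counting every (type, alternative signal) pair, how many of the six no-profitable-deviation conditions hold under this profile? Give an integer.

Weak (own payoff 718): to t=9.8 gives 1284 − 172×9.8 = -401.6 → no gain ✓; to t=10.3 gives 1915 − 172×10.3 = 143.4 → no gain ✓.
Moderate (own payoff 1284 − 144×9.8 = -127.2): to t=0 gives 718 → profitable ✗; to t=10.3 gives 1915 − 144×10.3 = 431.8 → profitable ✗.
Strong (own payoff 1915 − 55×10.3 = 1348.5): to t=0 gives 718 → no gain ✓; to t=9.8 gives 1284 − 55×9.8 = 745 → no gain ✓.
4 of the 6 constraints hold; not an equilibrium.

4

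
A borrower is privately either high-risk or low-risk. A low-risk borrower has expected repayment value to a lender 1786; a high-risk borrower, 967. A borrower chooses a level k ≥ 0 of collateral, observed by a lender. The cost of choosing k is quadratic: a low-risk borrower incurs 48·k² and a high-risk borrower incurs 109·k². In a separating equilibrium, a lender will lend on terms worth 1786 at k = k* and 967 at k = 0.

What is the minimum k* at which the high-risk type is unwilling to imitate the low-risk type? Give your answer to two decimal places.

The high-risk type at k = 0 receives 967; imitating at k* yields 1786 − 109·k*².
Indifference: 967 = 1786 − 109·k*², so k*² = (1786 − 967) / 109 ≈ 7.5138.
k* = √7.5138 ≈ 2.74.

2.74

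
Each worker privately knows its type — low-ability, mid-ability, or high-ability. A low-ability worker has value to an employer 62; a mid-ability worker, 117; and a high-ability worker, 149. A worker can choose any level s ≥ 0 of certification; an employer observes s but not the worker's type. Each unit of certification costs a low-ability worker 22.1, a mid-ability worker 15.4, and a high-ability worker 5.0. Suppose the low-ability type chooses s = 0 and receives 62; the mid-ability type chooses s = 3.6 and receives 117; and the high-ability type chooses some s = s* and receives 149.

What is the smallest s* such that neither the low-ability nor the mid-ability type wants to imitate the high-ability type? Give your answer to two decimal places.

Low-ability type (on-path payoff 62) won't mimic when 62 ≥ 149 − 22.1·s*, i.e. s* ≥ 3.94.
Mid-ability type (on-path payoff 117 − 15.4×3.6 = 61.56) won't mimic when 61.56 ≥ 149 − 15.4·s*, i.e. s* ≥ 5.68.
Both must hold, so s* = max(3.94, 5.68) = 5.68. The mid-ability type's constraint binds.

5.68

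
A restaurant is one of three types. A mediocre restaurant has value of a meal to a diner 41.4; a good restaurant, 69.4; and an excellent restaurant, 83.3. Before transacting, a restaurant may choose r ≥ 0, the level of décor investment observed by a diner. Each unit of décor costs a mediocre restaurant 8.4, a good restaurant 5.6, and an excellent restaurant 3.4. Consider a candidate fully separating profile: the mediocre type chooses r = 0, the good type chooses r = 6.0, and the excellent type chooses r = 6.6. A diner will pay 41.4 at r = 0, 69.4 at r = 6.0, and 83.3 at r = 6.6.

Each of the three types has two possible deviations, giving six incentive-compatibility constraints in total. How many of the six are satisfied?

4

Excellent (own payoff 83.3 − 3.4×6.6 = 60.86): to r=0 gives 41.4 → no gain ✓; to r=6.0 gives 69.4 − 3.4×6.0 = 49 → no gain ✓.
Mediocre (own payoff 41.4): to r=6.0 gives 69.4 − 8.4×6.0 = 19 → no gain ✓; to r=6.6 gives 83.3 − 8.4×6.6 = 27.86 → no gain ✓.
Good (own payoff 69.4 − 5.6×6.0 = 35.8): to r=0 gives 41.4 → profitable ✗; to r=6.6 gives 83.3 − 5.6×6.6 = 46.34 → profitable ✗.
4 of the 6 constraints hold; not an equilibrium.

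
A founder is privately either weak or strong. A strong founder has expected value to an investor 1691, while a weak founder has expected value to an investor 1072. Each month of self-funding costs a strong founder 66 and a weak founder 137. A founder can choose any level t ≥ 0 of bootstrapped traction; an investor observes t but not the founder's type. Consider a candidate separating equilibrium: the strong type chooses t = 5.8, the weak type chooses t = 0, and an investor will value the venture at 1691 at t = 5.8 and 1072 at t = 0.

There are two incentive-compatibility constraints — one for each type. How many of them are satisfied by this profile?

Weak type: stay at 0 → 1072; mimic → 1691 − 137 × 5.8 = 896.4. IC holds (1072 ≥ 896.4).
Strong type: signal → 1691 − 66 × 5.8 = 1308.2; deviate to 0 → 1072. IC holds (1308.2 ≥ 1072).
2 of 2 constraints hold, so this is a separating equilibrium.

2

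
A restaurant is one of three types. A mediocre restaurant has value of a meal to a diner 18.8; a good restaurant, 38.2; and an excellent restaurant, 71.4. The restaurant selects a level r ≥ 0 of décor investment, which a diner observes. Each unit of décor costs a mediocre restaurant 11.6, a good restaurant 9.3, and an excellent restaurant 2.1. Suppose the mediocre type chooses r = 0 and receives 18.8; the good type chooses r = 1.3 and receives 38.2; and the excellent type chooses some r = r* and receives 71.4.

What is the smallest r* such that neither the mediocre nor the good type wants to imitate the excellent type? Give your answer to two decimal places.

Good type (on-path payoff 38.2 − 9.3×1.3 = 26.11) won't mimic when 26.11 ≥ 71.4 − 9.3·r*, i.e. r* ≥ 4.87.
Mediocre type (on-path payoff 18.8) won't mimic when 18.8 ≥ 71.4 − 11.6·r*, i.e. r* ≥ 4.53.
Both must hold, so r* = max(4.53, 4.87) = 4.87. The good type's constraint binds.

4.87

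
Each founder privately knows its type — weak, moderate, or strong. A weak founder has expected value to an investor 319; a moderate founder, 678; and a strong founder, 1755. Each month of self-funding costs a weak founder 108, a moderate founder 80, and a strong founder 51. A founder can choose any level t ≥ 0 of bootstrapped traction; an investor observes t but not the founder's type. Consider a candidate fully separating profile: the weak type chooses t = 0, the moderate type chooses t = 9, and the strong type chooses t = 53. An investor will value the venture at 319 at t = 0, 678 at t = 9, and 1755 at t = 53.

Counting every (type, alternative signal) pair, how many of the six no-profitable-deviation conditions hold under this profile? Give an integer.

3

Weak (own payoff 319): to t=9 gives 678 − 108×9 = -294 → no gain ✓; to t=53 gives 1755 − 108×53 = -3969 → no gain ✓.
Strong (own payoff 1755 − 51×53 = -948): to t=0 gives 319 → profitable ✗; to t=9 gives 678 − 51×9 = 219 → profitable ✗.
Moderate (own payoff 678 − 80×9 = -42): to t=0 gives 319 → profitable ✗; to t=53 gives 1755 − 80×53 = -2485 → no gain ✓.
3 of the 6 constraints hold; not an equilibrium.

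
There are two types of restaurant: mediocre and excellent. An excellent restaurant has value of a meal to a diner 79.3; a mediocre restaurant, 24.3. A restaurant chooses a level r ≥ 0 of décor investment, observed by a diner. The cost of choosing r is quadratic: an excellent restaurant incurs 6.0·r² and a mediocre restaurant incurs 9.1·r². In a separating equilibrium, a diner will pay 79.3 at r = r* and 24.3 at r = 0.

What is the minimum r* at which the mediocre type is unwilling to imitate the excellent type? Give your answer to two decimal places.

2.46

The mediocre type at r = 0 receives 24.3; imitating at r* yields 79.3 − 9.1·r*².
Indifference: 24.3 = 79.3 − 9.1·r*², so r*² = (79.3 − 24.3) / 9.1 ≈ 6.0440.
r* = √6.0440 ≈ 2.46.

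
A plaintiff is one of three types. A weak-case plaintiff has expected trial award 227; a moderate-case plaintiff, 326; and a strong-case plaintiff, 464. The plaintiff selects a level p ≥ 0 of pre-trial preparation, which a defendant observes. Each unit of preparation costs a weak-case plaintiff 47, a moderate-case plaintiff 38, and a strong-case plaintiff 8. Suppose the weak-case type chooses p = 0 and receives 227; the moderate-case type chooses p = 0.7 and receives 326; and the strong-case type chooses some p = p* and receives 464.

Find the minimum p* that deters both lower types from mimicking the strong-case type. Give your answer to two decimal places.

5.04

Moderate-case type (on-path payoff 326 − 38×0.7 = 299.4) won't mimic when 299.4 ≥ 464 − 38·p*, i.e. p* ≥ 4.33.
Weak-case type (on-path payoff 227) won't mimic when 227 ≥ 464 − 47·p*, i.e. p* ≥ 5.04.
Both must hold, so p* = max(5.04, 4.33) = 5.04. The weak-case type's constraint binds.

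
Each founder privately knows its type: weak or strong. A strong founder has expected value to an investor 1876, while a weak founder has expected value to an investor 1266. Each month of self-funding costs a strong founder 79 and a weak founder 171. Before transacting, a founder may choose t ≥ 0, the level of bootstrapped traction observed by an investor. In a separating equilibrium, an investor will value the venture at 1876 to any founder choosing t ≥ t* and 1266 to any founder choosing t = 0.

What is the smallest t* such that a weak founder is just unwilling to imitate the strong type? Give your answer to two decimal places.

A weak founder choosing t = 0 receives 1266.
Imitating at t* instead would pay 1876 at cost 171·t*, netting 1876 − 171·t*.
Indifference: 1266 = 1876 − 171·t*, so t* = (1876 − 1266) / 171 ≈ 3.57.
This is the weak type's binding incentive-compatibility constraint; any t ≥ 3.57 sustains separation on that side.

3.57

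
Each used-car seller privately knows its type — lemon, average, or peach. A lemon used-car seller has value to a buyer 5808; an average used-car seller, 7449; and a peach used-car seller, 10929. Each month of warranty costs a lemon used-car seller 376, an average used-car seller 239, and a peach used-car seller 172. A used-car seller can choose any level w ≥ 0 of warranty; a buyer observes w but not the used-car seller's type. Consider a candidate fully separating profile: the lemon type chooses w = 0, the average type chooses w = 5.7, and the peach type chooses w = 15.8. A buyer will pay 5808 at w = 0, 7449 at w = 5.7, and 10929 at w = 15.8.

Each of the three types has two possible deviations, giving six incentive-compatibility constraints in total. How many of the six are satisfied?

Peach (own payoff 10929 − 172×15.8 = 8211.4): to w=0 gives 5808 → no gain ✓; to w=5.7 gives 7449 − 172×5.7 = 6468.6 → no gain ✓.
Lemon (own payoff 5808): to w=5.7 gives 7449 − 376×5.7 = 5305.8 → no gain ✓; to w=15.8 gives 10929 − 376×15.8 = 4988.2 → no gain ✓.
Average (own payoff 7449 − 239×5.7 = 6086.7): to w=0 gives 5808 → no gain ✓; to w=15.8 gives 10929 − 239×15.8 = 7152.8 → profitable ✗.
5 of the 6 constraints hold; not an equilibrium.

5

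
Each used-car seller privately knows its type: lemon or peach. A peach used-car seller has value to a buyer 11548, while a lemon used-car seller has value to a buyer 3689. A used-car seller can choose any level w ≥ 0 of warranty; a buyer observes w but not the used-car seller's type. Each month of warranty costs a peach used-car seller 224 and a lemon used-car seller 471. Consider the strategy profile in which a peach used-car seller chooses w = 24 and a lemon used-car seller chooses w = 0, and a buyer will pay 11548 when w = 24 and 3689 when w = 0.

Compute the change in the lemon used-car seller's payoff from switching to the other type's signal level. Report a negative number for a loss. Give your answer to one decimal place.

Playing w = 0 the lemon used-car seller receives 3689.
Deviating to w = 24 brings payment 11548 at cost 471 × 24 = 11304, netting 244.
Gain from deviating: 244 − 3689 = -3445.0.
The gain is negative, so the lemon type's incentive-compatibility constraint is satisfied.

-3445.0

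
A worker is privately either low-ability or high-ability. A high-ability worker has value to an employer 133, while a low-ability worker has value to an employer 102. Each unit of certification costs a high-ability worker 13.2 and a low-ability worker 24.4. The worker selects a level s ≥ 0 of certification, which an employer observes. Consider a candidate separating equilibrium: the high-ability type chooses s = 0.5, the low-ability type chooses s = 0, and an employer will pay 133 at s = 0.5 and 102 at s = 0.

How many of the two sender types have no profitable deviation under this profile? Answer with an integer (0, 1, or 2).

High-ability type: signal → 133 − 13.2 × 0.5 = 126.4; deviate to 0 → 102. IC holds (126.4 ≥ 102).
Low-ability type: stay at 0 → 102; mimic → 133 − 24.4 × 0.5 = 120.8. IC fails (102 < 120.8).
1 of 2 constraints hold, so this profile is not an equilibrium.

1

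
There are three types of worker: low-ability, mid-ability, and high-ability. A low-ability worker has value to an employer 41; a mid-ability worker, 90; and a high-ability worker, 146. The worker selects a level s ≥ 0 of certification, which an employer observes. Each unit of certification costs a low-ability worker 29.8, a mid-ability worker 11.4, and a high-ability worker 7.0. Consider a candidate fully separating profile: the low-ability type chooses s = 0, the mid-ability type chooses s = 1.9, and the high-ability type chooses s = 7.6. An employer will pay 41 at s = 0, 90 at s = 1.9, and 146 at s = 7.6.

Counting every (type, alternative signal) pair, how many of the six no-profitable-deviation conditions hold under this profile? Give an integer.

Mid-ability (own payoff 90 − 11.4×1.9 = 68.34): to s=0 gives 41 → no gain ✓; to s=7.6 gives 146 − 11.4×7.6 = 59.36 → no gain ✓.
Low-ability (own payoff 41): to s=1.9 gives 90 − 29.8×1.9 = 33.38 → no gain ✓; to s=7.6 gives 146 − 29.8×7.6 = -80.48 → no gain ✓.
High-ability (own payoff 146 − 7.0×7.6 = 92.8): to s=0 gives 41 → no gain ✓; to s=1.9 gives 90 − 7.0×1.9 = 76.7 → no gain ✓.
6 of the 6 constraints hold; this profile is a separating equilibrium.

6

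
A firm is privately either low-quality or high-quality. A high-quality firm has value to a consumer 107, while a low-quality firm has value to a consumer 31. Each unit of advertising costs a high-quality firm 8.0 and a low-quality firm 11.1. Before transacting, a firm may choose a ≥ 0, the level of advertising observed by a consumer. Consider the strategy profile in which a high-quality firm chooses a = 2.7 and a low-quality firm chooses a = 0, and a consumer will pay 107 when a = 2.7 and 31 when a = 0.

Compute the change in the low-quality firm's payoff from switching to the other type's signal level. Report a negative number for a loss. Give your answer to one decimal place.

46.0

Playing a = 0 the low-quality firm receives 31.
Deviating to a = 2.7 brings payment 107 at cost 11.1 × 2.7 = 29.97, netting 77.03.
Gain from deviating: 77.03 − 31 = 46.03, i.e. 46.0 to one decimal place.
The gain is positive, so the low-quality type's incentive-compatibility constraint is violated — this profile is not a separating equilibrium.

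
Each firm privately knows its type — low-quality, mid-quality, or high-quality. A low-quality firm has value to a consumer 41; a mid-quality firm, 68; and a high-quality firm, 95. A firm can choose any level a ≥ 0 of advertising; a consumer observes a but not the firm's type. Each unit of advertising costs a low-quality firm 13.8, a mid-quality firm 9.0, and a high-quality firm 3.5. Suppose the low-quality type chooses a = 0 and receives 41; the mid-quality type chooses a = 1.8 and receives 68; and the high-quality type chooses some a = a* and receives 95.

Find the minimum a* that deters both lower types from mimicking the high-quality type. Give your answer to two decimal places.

Low-quality type (on-path payoff 41) won't mimic when 41 ≥ 95 − 13.8·a*, i.e. a* ≥ 3.91.
Mid-quality type (on-path payoff 68 − 9.0×1.8 = 51.8) won't mimic when 51.8 ≥ 95 − 9.0·a*, i.e. a* ≥ 4.80.
Both must hold, so a* = max(3.91, 4.80) = 4.80. The mid-quality type's constraint binds.

4.80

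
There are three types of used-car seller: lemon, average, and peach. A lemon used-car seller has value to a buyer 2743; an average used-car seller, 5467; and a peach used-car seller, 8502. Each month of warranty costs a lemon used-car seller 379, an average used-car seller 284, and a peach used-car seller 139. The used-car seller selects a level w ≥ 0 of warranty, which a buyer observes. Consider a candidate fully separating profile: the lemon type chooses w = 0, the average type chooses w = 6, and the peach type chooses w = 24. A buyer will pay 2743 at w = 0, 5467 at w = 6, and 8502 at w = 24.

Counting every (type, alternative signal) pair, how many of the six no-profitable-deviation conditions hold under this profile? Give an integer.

5

Lemon (own payoff 2743): to w=6 gives 5467 − 379×6 = 3193 → profitable ✗; to w=24 gives 8502 − 379×24 = -594 → no gain ✓.
Peach (own payoff 8502 − 139×24 = 5166): to w=0 gives 2743 → no gain ✓; to w=6 gives 5467 − 139×6 = 4633 → no gain ✓.
Average (own payoff 5467 − 284×6 = 3763): to w=0 gives 2743 → no gain ✓; to w=24 gives 8502 − 284×24 = 1686 → no gain ✓.
5 of the 6 constraints hold; not an equilibrium.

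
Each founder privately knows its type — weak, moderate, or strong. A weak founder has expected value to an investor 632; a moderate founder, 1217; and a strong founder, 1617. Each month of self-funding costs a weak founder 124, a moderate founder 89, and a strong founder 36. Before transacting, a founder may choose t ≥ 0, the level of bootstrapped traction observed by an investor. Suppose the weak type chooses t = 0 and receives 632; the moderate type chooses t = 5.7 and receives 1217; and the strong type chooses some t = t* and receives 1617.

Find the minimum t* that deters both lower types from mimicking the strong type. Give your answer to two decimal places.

10.19

Weak type (on-path payoff 632) won't mimic when 632 ≥ 1617 − 124·t*, i.e. t* ≥ 7.94.
Moderate type (on-path payoff 1217 − 89×5.7 = 709.7) won't mimic when 709.7 ≥ 1617 − 89·t*, i.e. t* ≥ 10.19.
Both must hold, so t* = max(7.94, 10.19) = 10.19. The moderate type's constraint binds.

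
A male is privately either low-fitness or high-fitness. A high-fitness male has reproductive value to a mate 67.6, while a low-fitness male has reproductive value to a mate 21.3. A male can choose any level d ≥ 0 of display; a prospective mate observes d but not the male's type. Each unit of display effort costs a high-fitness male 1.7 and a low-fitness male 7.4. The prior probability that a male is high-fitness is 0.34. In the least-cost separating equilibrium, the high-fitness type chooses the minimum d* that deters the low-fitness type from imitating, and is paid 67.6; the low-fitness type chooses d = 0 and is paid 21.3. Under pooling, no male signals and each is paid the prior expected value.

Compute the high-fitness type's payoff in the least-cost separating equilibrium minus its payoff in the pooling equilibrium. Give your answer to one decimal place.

19.9

Least-cost separating signal: d* solves 21.3 = 67.6 − 7.4·d*, so d* = (67.6 − 21.3)/7.4 ≈ 6.2568.
High-fitness type's separating payoff: 67.6 − 1.7 × d* = 67.6 − 1.7 × (67.6 − 21.3)/7.4 = 67.6 − 78.71/7.4 ≈ 56.964.
Pooling payoff: 0.34 × 67.6 + 0.66 × 21.3 = 37.042.
Difference: 56.964 − 37.042 = 19.922, i.e. 19.9 to one decimal place.
The high-fitness type prefers to separate.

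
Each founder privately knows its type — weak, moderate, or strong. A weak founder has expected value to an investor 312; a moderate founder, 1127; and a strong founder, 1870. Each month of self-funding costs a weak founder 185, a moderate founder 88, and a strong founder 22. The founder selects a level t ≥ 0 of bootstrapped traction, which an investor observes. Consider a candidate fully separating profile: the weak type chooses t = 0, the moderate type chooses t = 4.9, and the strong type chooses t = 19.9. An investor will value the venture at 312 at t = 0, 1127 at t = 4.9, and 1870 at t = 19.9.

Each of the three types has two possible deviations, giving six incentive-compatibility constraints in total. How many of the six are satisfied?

Moderate (own payoff 1127 − 88×4.9 = 695.8): to t=0 gives 312 → no gain ✓; to t=19.9 gives 1870 − 88×19.9 = 118.8 → no gain ✓.
Strong (own payoff 1870 − 22×19.9 = 1432.2): to t=0 gives 312 → no gain ✓; to t=4.9 gives 1127 − 22×4.9 = 1019.2 → no gain ✓.
Weak (own payoff 312): to t=4.9 gives 1127 − 185×4.9 = 220.5 → no gain ✓; to t=19.9 gives 1870 − 185×19.9 = -1811.5 → no gain ✓.
6 of the 6 constraints hold; this profile is a separating equilibrium.

6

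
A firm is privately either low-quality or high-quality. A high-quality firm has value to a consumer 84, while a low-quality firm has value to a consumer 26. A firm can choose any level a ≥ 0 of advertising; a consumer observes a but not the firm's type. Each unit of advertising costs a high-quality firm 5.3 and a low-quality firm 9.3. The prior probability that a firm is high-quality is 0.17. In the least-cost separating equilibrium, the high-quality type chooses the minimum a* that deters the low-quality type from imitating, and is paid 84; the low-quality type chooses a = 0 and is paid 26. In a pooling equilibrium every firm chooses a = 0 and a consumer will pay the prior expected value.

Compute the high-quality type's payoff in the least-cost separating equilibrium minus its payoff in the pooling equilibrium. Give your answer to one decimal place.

15.1

Least-cost separating signal: a* solves 26 = 84 − 9.3·a*, so a* = (84 − 26)/9.3 ≈ 6.2366.
High-quality type's separating payoff: 84 − 5.3 × a* = 84 − 5.3 × (84 − 26)/9.3 = 84 − 307.4/9.3 ≈ 50.946.
Pooling payoff: 0.17 × 84 + 0.83 × 26 = 35.86.
Difference: 50.946 − 35.86 = 15.086, i.e. 15.1 to one decimal place.
The high-quality type prefers to separate.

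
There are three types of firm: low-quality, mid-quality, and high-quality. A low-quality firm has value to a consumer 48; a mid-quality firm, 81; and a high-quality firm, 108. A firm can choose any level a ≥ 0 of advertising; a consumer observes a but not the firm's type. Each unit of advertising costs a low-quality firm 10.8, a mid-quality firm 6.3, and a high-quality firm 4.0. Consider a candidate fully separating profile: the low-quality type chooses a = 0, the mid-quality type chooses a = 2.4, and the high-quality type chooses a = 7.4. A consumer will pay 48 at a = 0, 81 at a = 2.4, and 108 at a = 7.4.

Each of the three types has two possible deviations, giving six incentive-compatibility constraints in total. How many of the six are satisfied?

High-quality (own payoff 108 − 4.0×7.4 = 78.4): to a=0 gives 48 → no gain ✓; to a=2.4 gives 81 − 4.0×2.4 = 71.4 → no gain ✓.
Low-quality (own payoff 48): to a=2.4 gives 81 − 10.8×2.4 = 55.08 → profitable ✗; to a=7.4 gives 108 − 10.8×7.4 = 28.08 → no gain ✓.
Mid-quality (own payoff 81 − 6.3×2.4 = 65.88): to a=0 gives 48 → no gain ✓; to a=7.4 gives 108 − 6.3×7.4 = 61.38 → no gain ✓.
5 of the 6 constraints hold; not an equilibrium.

5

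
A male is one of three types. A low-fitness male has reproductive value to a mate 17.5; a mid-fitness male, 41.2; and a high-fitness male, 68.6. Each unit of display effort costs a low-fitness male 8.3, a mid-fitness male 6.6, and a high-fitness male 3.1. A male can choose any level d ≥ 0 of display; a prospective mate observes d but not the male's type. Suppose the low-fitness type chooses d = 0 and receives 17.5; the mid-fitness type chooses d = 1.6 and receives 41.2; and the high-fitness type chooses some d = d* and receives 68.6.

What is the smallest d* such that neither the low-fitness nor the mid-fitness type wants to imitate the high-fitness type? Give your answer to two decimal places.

6.16

Mid-fitness type (on-path payoff 41.2 − 6.6×1.6 = 30.64) won't mimic when 30.64 ≥ 68.6 − 6.6·d*, i.e. d* ≥ 5.75.
Low-fitness type (on-path payoff 17.5) won't mimic when 17.5 ≥ 68.6 − 8.3·d*, i.e. d* ≥ 6.16.
Both must hold, so d* = max(6.16, 5.75) = 6.16. The low-fitness type's constraint binds.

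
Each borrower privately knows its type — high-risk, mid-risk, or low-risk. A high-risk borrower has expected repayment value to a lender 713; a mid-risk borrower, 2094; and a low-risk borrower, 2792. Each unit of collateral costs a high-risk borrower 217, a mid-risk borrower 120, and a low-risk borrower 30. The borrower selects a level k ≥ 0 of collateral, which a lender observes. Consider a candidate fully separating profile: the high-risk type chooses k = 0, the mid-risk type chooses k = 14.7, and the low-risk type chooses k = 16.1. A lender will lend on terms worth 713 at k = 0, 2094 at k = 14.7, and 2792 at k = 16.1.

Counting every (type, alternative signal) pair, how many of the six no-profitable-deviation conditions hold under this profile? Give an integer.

High-risk (own payoff 713): to k=14.7 gives 2094 − 217×14.7 = -1095.9 → no gain ✓; to k=16.1 gives 2792 − 217×16.1 = -701.7 → no gain ✓.
Mid-risk (own payoff 2094 − 120×14.7 = 330): to k=0 gives 713 → profitable ✗; to k=16.1 gives 2792 − 120×16.1 = 860 → profitable ✗.
Low-risk (own payoff 2792 − 30×16.1 = 2309): to k=0 gives 713 → no gain ✓; to k=14.7 gives 2094 − 30×14.7 = 1653 → no gain ✓.
4 of the 6 constraints hold; not an equilibrium.

4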